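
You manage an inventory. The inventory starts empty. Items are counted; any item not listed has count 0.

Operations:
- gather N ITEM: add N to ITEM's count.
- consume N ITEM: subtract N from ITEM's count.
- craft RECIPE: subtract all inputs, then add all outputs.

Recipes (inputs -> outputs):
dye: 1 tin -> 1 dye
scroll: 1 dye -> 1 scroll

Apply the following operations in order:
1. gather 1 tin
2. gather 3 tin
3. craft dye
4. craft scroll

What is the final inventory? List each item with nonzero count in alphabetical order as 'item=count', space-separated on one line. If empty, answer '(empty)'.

Answer: scroll=1 tin=3

Derivation:
After 1 (gather 1 tin): tin=1
After 2 (gather 3 tin): tin=4
After 3 (craft dye): dye=1 tin=3
After 4 (craft scroll): scroll=1 tin=3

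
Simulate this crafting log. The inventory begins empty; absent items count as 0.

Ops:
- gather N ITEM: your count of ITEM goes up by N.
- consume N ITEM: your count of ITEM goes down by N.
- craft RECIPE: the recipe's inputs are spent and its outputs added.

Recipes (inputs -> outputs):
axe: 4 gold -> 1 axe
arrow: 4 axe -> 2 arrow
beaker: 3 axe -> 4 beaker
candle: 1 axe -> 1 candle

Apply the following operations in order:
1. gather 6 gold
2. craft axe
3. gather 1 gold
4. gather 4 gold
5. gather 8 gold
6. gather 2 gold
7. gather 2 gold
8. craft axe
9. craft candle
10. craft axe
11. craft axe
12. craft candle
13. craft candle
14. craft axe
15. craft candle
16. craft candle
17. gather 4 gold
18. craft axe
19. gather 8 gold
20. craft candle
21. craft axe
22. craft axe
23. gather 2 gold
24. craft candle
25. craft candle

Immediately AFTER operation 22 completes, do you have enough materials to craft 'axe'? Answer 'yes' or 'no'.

Answer: no

Derivation:
After 1 (gather 6 gold): gold=6
After 2 (craft axe): axe=1 gold=2
After 3 (gather 1 gold): axe=1 gold=3
After 4 (gather 4 gold): axe=1 gold=7
After 5 (gather 8 gold): axe=1 gold=15
After 6 (gather 2 gold): axe=1 gold=17
After 7 (gather 2 gold): axe=1 gold=19
After 8 (craft axe): axe=2 gold=15
After 9 (craft candle): axe=1 candle=1 gold=15
After 10 (craft axe): axe=2 candle=1 gold=11
After 11 (craft axe): axe=3 candle=1 gold=7
After 12 (craft candle): axe=2 candle=2 gold=7
After 13 (craft candle): axe=1 candle=3 gold=7
After 14 (craft axe): axe=2 candle=3 gold=3
After 15 (craft candle): axe=1 candle=4 gold=3
After 16 (craft candle): candle=5 gold=3
After 17 (gather 4 gold): candle=5 gold=7
After 18 (craft axe): axe=1 candle=5 gold=3
After 19 (gather 8 gold): axe=1 candle=5 gold=11
After 20 (craft candle): candle=6 gold=11
After 21 (craft axe): axe=1 candle=6 gold=7
After 22 (craft axe): axe=2 candle=6 gold=3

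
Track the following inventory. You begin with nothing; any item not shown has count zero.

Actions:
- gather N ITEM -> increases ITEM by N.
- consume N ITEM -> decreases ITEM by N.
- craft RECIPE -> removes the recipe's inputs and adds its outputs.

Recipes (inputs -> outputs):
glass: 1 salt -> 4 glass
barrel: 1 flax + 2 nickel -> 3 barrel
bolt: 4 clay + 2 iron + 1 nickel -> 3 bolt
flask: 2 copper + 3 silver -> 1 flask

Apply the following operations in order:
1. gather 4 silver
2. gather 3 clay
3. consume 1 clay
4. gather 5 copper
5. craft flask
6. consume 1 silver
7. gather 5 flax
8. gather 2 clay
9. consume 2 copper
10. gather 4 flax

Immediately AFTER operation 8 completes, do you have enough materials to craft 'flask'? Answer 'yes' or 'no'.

After 1 (gather 4 silver): silver=4
After 2 (gather 3 clay): clay=3 silver=4
After 3 (consume 1 clay): clay=2 silver=4
After 4 (gather 5 copper): clay=2 copper=5 silver=4
After 5 (craft flask): clay=2 copper=3 flask=1 silver=1
After 6 (consume 1 silver): clay=2 copper=3 flask=1
After 7 (gather 5 flax): clay=2 copper=3 flask=1 flax=5
After 8 (gather 2 clay): clay=4 copper=3 flask=1 flax=5

Answer: no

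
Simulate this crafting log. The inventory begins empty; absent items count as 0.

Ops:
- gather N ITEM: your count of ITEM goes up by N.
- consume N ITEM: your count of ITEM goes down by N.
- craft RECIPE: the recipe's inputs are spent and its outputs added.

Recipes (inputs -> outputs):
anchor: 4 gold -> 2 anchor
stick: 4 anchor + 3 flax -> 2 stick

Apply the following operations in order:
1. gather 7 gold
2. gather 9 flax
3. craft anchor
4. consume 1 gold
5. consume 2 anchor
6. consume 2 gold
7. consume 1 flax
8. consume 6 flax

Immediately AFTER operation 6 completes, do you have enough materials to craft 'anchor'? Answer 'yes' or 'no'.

Answer: no

Derivation:
After 1 (gather 7 gold): gold=7
After 2 (gather 9 flax): flax=9 gold=7
After 3 (craft anchor): anchor=2 flax=9 gold=3
After 4 (consume 1 gold): anchor=2 flax=9 gold=2
After 5 (consume 2 anchor): flax=9 gold=2
After 6 (consume 2 gold): flax=9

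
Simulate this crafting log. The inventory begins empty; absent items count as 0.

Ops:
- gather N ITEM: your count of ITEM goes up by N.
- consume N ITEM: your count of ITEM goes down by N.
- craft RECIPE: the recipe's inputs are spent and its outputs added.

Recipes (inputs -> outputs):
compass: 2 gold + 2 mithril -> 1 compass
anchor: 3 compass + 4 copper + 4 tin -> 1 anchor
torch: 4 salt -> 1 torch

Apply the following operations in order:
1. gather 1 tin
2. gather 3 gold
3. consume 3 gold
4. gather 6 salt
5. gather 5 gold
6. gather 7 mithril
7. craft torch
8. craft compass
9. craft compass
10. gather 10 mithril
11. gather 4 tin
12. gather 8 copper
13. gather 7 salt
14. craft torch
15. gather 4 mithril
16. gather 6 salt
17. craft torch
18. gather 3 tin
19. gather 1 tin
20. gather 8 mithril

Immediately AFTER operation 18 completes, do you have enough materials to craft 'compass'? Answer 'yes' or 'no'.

After 1 (gather 1 tin): tin=1
After 2 (gather 3 gold): gold=3 tin=1
After 3 (consume 3 gold): tin=1
After 4 (gather 6 salt): salt=6 tin=1
After 5 (gather 5 gold): gold=5 salt=6 tin=1
After 6 (gather 7 mithril): gold=5 mithril=7 salt=6 tin=1
After 7 (craft torch): gold=5 mithril=7 salt=2 tin=1 torch=1
After 8 (craft compass): compass=1 gold=3 mithril=5 salt=2 tin=1 torch=1
After 9 (craft compass): compass=2 gold=1 mithril=3 salt=2 tin=1 torch=1
After 10 (gather 10 mithril): compass=2 gold=1 mithril=13 salt=2 tin=1 torch=1
After 11 (gather 4 tin): compass=2 gold=1 mithril=13 salt=2 tin=5 torch=1
After 12 (gather 8 copper): compass=2 copper=8 gold=1 mithril=13 salt=2 tin=5 torch=1
After 13 (gather 7 salt): compass=2 copper=8 gold=1 mithril=13 salt=9 tin=5 torch=1
After 14 (craft torch): compass=2 copper=8 gold=1 mithril=13 salt=5 tin=5 torch=2
After 15 (gather 4 mithril): compass=2 copper=8 gold=1 mithril=17 salt=5 tin=5 torch=2
After 16 (gather 6 salt): compass=2 copper=8 gold=1 mithril=17 salt=11 tin=5 torch=2
After 17 (craft torch): compass=2 copper=8 gold=1 mithril=17 salt=7 tin=5 torch=3
After 18 (gather 3 tin): compass=2 copper=8 gold=1 mithril=17 salt=7 tin=8 torch=3

Answer: no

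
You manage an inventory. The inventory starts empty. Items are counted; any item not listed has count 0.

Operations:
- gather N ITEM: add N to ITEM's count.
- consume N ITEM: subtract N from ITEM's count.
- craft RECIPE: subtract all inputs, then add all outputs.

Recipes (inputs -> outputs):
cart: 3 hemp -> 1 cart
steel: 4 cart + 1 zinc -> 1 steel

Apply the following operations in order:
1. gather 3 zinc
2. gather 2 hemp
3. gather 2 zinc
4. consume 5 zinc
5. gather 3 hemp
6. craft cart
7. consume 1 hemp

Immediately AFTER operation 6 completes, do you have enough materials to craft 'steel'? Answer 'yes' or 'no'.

Answer: no

Derivation:
After 1 (gather 3 zinc): zinc=3
After 2 (gather 2 hemp): hemp=2 zinc=3
After 3 (gather 2 zinc): hemp=2 zinc=5
After 4 (consume 5 zinc): hemp=2
After 5 (gather 3 hemp): hemp=5
After 6 (craft cart): cart=1 hemp=2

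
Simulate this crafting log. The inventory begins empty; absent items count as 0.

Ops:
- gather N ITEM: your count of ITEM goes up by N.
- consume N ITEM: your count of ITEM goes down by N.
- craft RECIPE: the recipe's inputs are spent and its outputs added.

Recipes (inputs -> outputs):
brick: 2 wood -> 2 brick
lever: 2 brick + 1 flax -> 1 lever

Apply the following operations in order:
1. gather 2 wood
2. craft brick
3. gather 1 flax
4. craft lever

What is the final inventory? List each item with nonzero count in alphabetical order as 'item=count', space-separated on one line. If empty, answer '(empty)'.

Answer: lever=1

Derivation:
After 1 (gather 2 wood): wood=2
After 2 (craft brick): brick=2
After 3 (gather 1 flax): brick=2 flax=1
After 4 (craft lever): lever=1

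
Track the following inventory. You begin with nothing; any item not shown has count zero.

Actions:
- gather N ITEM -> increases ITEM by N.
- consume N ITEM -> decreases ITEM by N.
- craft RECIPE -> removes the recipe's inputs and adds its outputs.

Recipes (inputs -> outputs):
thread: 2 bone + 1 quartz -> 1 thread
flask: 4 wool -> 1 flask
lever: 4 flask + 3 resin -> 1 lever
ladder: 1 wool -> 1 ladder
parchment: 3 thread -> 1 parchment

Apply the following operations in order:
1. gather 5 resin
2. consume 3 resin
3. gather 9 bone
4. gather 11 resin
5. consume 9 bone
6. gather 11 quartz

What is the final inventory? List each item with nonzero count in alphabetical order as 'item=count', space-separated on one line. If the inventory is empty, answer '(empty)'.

After 1 (gather 5 resin): resin=5
After 2 (consume 3 resin): resin=2
After 3 (gather 9 bone): bone=9 resin=2
After 4 (gather 11 resin): bone=9 resin=13
After 5 (consume 9 bone): resin=13
After 6 (gather 11 quartz): quartz=11 resin=13

Answer: quartz=11 resin=13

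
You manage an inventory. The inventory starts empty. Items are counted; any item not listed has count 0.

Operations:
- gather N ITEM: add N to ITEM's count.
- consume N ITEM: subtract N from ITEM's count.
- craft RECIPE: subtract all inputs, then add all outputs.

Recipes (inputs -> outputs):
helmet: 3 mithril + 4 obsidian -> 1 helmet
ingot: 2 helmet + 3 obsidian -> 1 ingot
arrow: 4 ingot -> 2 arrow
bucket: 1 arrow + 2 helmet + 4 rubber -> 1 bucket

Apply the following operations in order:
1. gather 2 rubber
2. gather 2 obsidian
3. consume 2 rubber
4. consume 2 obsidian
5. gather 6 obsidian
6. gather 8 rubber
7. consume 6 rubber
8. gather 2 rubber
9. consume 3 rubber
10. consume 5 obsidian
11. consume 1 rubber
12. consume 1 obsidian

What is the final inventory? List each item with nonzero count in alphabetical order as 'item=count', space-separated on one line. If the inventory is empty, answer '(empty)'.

After 1 (gather 2 rubber): rubber=2
After 2 (gather 2 obsidian): obsidian=2 rubber=2
After 3 (consume 2 rubber): obsidian=2
After 4 (consume 2 obsidian): (empty)
After 5 (gather 6 obsidian): obsidian=6
After 6 (gather 8 rubber): obsidian=6 rubber=8
After 7 (consume 6 rubber): obsidian=6 rubber=2
After 8 (gather 2 rubber): obsidian=6 rubber=4
After 9 (consume 3 rubber): obsidian=6 rubber=1
After 10 (consume 5 obsidian): obsidian=1 rubber=1
After 11 (consume 1 rubber): obsidian=1
After 12 (consume 1 obsidian): (empty)

Answer: (empty)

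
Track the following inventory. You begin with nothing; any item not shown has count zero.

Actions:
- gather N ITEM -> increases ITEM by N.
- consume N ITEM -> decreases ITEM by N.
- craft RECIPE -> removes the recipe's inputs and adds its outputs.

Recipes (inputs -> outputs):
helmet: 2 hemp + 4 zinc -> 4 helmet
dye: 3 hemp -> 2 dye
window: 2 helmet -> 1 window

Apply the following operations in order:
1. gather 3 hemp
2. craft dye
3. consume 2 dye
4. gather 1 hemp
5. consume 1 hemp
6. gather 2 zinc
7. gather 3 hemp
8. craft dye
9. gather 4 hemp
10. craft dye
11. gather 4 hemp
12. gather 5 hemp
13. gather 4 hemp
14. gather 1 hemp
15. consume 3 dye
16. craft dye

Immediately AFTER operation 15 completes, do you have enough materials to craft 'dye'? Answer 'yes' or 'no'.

Answer: yes

Derivation:
After 1 (gather 3 hemp): hemp=3
After 2 (craft dye): dye=2
After 3 (consume 2 dye): (empty)
After 4 (gather 1 hemp): hemp=1
After 5 (consume 1 hemp): (empty)
After 6 (gather 2 zinc): zinc=2
After 7 (gather 3 hemp): hemp=3 zinc=2
After 8 (craft dye): dye=2 zinc=2
After 9 (gather 4 hemp): dye=2 hemp=4 zinc=2
After 10 (craft dye): dye=4 hemp=1 zinc=2
After 11 (gather 4 hemp): dye=4 hemp=5 zinc=2
After 12 (gather 5 hemp): dye=4 hemp=10 zinc=2
After 13 (gather 4 hemp): dye=4 hemp=14 zinc=2
After 14 (gather 1 hemp): dye=4 hemp=15 zinc=2
After 15 (consume 3 dye): dye=1 hemp=15 zinc=2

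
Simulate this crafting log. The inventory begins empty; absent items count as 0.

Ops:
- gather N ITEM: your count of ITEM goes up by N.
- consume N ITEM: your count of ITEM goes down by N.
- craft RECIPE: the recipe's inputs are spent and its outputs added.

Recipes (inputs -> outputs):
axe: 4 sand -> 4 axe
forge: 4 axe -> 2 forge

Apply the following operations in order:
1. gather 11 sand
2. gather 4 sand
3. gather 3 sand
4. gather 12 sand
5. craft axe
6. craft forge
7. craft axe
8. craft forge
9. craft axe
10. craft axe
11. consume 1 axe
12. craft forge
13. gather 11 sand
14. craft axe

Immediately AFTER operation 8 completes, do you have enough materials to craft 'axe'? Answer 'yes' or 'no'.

Answer: yes

Derivation:
After 1 (gather 11 sand): sand=11
After 2 (gather 4 sand): sand=15
After 3 (gather 3 sand): sand=18
After 4 (gather 12 sand): sand=30
After 5 (craft axe): axe=4 sand=26
After 6 (craft forge): forge=2 sand=26
After 7 (craft axe): axe=4 forge=2 sand=22
After 8 (craft forge): forge=4 sand=22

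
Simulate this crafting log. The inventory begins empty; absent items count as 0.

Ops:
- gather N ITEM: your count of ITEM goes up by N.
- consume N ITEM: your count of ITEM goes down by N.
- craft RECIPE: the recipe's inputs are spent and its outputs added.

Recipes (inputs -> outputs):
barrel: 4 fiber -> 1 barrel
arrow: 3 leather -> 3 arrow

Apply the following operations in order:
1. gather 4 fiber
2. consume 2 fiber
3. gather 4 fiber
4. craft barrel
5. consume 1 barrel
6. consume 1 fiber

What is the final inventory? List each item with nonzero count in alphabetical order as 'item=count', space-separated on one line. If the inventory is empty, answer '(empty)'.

After 1 (gather 4 fiber): fiber=4
After 2 (consume 2 fiber): fiber=2
After 3 (gather 4 fiber): fiber=6
After 4 (craft barrel): barrel=1 fiber=2
After 5 (consume 1 barrel): fiber=2
After 6 (consume 1 fiber): fiber=1

Answer: fiber=1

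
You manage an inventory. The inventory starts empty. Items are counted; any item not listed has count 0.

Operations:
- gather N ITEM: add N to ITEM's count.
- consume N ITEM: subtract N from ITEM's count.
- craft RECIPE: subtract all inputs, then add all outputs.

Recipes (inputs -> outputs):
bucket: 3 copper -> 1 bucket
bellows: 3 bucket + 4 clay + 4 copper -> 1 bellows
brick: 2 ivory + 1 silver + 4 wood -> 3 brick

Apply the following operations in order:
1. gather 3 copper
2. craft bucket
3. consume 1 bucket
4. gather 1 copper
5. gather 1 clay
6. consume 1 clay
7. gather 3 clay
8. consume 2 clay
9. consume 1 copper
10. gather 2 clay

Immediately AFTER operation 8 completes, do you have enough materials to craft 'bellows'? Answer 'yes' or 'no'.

Answer: no

Derivation:
After 1 (gather 3 copper): copper=3
After 2 (craft bucket): bucket=1
After 3 (consume 1 bucket): (empty)
After 4 (gather 1 copper): copper=1
After 5 (gather 1 clay): clay=1 copper=1
After 6 (consume 1 clay): copper=1
After 7 (gather 3 clay): clay=3 copper=1
After 8 (consume 2 clay): clay=1 copper=1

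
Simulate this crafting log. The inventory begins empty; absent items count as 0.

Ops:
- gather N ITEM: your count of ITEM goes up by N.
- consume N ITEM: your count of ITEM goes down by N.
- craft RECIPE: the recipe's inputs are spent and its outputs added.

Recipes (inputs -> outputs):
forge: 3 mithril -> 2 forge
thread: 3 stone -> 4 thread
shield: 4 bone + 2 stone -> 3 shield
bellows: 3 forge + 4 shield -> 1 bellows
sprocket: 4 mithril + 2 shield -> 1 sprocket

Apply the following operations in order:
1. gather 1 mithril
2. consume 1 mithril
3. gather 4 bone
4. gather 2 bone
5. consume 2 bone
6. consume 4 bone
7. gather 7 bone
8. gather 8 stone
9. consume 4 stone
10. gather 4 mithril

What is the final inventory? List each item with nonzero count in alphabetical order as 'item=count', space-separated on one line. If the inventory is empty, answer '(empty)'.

After 1 (gather 1 mithril): mithril=1
After 2 (consume 1 mithril): (empty)
After 3 (gather 4 bone): bone=4
After 4 (gather 2 bone): bone=6
After 5 (consume 2 bone): bone=4
After 6 (consume 4 bone): (empty)
After 7 (gather 7 bone): bone=7
After 8 (gather 8 stone): bone=7 stone=8
After 9 (consume 4 stone): bone=7 stone=4
After 10 (gather 4 mithril): bone=7 mithril=4 stone=4

Answer: bone=7 mithril=4 stone=4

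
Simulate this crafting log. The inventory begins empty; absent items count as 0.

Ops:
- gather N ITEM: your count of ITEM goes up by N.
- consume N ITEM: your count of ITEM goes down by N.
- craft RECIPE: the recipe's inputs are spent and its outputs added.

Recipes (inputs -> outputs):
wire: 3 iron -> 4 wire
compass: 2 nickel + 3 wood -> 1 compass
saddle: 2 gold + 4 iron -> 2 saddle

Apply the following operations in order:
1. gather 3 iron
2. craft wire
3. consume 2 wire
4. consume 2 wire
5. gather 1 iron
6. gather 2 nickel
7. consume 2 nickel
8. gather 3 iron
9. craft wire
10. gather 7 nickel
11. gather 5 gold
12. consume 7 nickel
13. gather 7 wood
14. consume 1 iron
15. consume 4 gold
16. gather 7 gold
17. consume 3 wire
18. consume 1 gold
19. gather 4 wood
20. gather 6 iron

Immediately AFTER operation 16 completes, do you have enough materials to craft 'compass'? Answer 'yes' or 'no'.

After 1 (gather 3 iron): iron=3
After 2 (craft wire): wire=4
After 3 (consume 2 wire): wire=2
After 4 (consume 2 wire): (empty)
After 5 (gather 1 iron): iron=1
After 6 (gather 2 nickel): iron=1 nickel=2
After 7 (consume 2 nickel): iron=1
After 8 (gather 3 iron): iron=4
After 9 (craft wire): iron=1 wire=4
After 10 (gather 7 nickel): iron=1 nickel=7 wire=4
After 11 (gather 5 gold): gold=5 iron=1 nickel=7 wire=4
After 12 (consume 7 nickel): gold=5 iron=1 wire=4
After 13 (gather 7 wood): gold=5 iron=1 wire=4 wood=7
After 14 (consume 1 iron): gold=5 wire=4 wood=7
After 15 (consume 4 gold): gold=1 wire=4 wood=7
After 16 (gather 7 gold): gold=8 wire=4 wood=7

Answer: no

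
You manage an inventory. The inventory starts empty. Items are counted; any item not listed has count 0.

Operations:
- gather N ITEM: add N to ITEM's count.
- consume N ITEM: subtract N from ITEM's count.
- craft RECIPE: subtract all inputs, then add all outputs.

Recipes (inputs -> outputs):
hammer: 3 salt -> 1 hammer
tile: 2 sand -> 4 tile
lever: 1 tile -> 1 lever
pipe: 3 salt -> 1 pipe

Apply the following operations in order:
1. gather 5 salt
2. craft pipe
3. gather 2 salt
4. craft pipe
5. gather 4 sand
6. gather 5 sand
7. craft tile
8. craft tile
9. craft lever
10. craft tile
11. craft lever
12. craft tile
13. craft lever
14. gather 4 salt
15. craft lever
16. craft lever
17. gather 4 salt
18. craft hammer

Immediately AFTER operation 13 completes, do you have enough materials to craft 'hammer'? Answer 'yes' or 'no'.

Answer: no

Derivation:
After 1 (gather 5 salt): salt=5
After 2 (craft pipe): pipe=1 salt=2
After 3 (gather 2 salt): pipe=1 salt=4
After 4 (craft pipe): pipe=2 salt=1
After 5 (gather 4 sand): pipe=2 salt=1 sand=4
After 6 (gather 5 sand): pipe=2 salt=1 sand=9
After 7 (craft tile): pipe=2 salt=1 sand=7 tile=4
After 8 (craft tile): pipe=2 salt=1 sand=5 tile=8
After 9 (craft lever): lever=1 pipe=2 salt=1 sand=5 tile=7
After 10 (craft tile): lever=1 pipe=2 salt=1 sand=3 tile=11
After 11 (craft lever): lever=2 pipe=2 salt=1 sand=3 tile=10
After 12 (craft tile): lever=2 pipe=2 salt=1 sand=1 tile=14
After 13 (craft lever): lever=3 pipe=2 salt=1 sand=1 tile=13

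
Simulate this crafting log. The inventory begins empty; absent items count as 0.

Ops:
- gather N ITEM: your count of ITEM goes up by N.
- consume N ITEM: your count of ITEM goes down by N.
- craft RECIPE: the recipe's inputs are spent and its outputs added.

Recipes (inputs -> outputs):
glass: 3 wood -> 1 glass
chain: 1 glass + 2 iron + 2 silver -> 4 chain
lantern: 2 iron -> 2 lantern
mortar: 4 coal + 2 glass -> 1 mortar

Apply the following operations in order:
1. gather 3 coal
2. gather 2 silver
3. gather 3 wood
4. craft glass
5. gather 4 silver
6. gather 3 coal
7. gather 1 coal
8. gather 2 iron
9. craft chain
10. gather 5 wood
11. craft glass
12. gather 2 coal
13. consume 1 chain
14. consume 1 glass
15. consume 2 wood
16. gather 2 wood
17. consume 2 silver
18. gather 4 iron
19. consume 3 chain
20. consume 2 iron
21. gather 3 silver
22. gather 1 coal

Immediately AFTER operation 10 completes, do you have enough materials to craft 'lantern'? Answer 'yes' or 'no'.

After 1 (gather 3 coal): coal=3
After 2 (gather 2 silver): coal=3 silver=2
After 3 (gather 3 wood): coal=3 silver=2 wood=3
After 4 (craft glass): coal=3 glass=1 silver=2
After 5 (gather 4 silver): coal=3 glass=1 silver=6
After 6 (gather 3 coal): coal=6 glass=1 silver=6
After 7 (gather 1 coal): coal=7 glass=1 silver=6
After 8 (gather 2 iron): coal=7 glass=1 iron=2 silver=6
After 9 (craft chain): chain=4 coal=7 silver=4
After 10 (gather 5 wood): chain=4 coal=7 silver=4 wood=5

Answer: no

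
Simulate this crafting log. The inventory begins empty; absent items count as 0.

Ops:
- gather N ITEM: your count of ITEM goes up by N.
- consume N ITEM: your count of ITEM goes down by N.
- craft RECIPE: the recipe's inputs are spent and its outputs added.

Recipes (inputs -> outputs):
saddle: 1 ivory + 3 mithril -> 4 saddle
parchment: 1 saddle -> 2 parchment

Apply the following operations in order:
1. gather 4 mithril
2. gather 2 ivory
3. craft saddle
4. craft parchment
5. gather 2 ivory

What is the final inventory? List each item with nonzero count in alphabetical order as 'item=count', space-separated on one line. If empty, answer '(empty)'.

Answer: ivory=3 mithril=1 parchment=2 saddle=3

Derivation:
After 1 (gather 4 mithril): mithril=4
After 2 (gather 2 ivory): ivory=2 mithril=4
After 3 (craft saddle): ivory=1 mithril=1 saddle=4
After 4 (craft parchment): ivory=1 mithril=1 parchment=2 saddle=3
After 5 (gather 2 ivory): ivory=3 mithril=1 parchment=2 saddle=3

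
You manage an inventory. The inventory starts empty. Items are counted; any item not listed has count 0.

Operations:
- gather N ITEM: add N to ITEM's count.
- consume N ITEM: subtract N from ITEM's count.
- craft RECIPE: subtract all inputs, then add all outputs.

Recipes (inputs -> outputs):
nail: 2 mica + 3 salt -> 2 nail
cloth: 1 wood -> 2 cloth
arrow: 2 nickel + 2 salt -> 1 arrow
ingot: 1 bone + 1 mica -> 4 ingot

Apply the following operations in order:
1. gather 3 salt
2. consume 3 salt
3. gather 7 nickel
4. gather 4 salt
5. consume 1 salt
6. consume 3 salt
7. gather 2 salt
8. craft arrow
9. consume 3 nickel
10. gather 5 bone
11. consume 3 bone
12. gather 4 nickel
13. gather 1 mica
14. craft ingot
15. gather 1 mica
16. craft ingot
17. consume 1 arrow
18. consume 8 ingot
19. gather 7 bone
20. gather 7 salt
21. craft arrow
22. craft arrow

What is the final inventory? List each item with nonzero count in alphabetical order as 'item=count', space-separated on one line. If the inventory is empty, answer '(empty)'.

Answer: arrow=2 bone=7 nickel=2 salt=3

Derivation:
After 1 (gather 3 salt): salt=3
After 2 (consume 3 salt): (empty)
After 3 (gather 7 nickel): nickel=7
After 4 (gather 4 salt): nickel=7 salt=4
After 5 (consume 1 salt): nickel=7 salt=3
After 6 (consume 3 salt): nickel=7
After 7 (gather 2 salt): nickel=7 salt=2
After 8 (craft arrow): arrow=1 nickel=5
After 9 (consume 3 nickel): arrow=1 nickel=2
After 10 (gather 5 bone): arrow=1 bone=5 nickel=2
After 11 (consume 3 bone): arrow=1 bone=2 nickel=2
After 12 (gather 4 nickel): arrow=1 bone=2 nickel=6
After 13 (gather 1 mica): arrow=1 bone=2 mica=1 nickel=6
After 14 (craft ingot): arrow=1 bone=1 ingot=4 nickel=6
After 15 (gather 1 mica): arrow=1 bone=1 ingot=4 mica=1 nickel=6
After 16 (craft ingot): arrow=1 ingot=8 nickel=6
After 17 (consume 1 arrow): ingot=8 nickel=6
After 18 (consume 8 ingot): nickel=6
After 19 (gather 7 bone): bone=7 nickel=6
After 20 (gather 7 salt): bone=7 nickel=6 salt=7
After 21 (craft arrow): arrow=1 bone=7 nickel=4 salt=5
After 22 (craft arrow): arrow=2 bone=7 nickel=2 salt=3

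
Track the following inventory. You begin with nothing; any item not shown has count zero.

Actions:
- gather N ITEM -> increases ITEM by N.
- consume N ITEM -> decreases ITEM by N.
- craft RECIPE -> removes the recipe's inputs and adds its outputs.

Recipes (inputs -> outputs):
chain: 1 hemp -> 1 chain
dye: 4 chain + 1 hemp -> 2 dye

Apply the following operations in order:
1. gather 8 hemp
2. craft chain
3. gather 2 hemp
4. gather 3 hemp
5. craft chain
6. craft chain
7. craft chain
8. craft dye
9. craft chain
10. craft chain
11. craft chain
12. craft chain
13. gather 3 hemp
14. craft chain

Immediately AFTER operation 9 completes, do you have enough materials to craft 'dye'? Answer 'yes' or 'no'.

Answer: no

Derivation:
After 1 (gather 8 hemp): hemp=8
After 2 (craft chain): chain=1 hemp=7
After 3 (gather 2 hemp): chain=1 hemp=9
After 4 (gather 3 hemp): chain=1 hemp=12
After 5 (craft chain): chain=2 hemp=11
After 6 (craft chain): chain=3 hemp=10
After 7 (craft chain): chain=4 hemp=9
After 8 (craft dye): dye=2 hemp=8
After 9 (craft chain): chain=1 dye=2 hemp=7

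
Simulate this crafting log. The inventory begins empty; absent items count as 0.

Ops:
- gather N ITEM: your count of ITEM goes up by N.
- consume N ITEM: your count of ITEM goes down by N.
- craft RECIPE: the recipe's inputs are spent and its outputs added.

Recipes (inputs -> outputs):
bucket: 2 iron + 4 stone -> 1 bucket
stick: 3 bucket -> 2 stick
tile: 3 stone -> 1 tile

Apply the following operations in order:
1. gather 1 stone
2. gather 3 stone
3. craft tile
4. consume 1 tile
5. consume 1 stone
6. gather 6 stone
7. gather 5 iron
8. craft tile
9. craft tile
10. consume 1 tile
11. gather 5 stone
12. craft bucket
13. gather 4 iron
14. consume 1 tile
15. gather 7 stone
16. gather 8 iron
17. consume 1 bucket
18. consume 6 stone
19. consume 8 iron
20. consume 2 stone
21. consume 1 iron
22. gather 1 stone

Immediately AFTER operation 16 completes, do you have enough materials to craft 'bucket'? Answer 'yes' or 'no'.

After 1 (gather 1 stone): stone=1
After 2 (gather 3 stone): stone=4
After 3 (craft tile): stone=1 tile=1
After 4 (consume 1 tile): stone=1
After 5 (consume 1 stone): (empty)
After 6 (gather 6 stone): stone=6
After 7 (gather 5 iron): iron=5 stone=6
After 8 (craft tile): iron=5 stone=3 tile=1
After 9 (craft tile): iron=5 tile=2
After 10 (consume 1 tile): iron=5 tile=1
After 11 (gather 5 stone): iron=5 stone=5 tile=1
After 12 (craft bucket): bucket=1 iron=3 stone=1 tile=1
After 13 (gather 4 iron): bucket=1 iron=7 stone=1 tile=1
After 14 (consume 1 tile): bucket=1 iron=7 stone=1
After 15 (gather 7 stone): bucket=1 iron=7 stone=8
After 16 (gather 8 iron): bucket=1 iron=15 stone=8

Answer: yes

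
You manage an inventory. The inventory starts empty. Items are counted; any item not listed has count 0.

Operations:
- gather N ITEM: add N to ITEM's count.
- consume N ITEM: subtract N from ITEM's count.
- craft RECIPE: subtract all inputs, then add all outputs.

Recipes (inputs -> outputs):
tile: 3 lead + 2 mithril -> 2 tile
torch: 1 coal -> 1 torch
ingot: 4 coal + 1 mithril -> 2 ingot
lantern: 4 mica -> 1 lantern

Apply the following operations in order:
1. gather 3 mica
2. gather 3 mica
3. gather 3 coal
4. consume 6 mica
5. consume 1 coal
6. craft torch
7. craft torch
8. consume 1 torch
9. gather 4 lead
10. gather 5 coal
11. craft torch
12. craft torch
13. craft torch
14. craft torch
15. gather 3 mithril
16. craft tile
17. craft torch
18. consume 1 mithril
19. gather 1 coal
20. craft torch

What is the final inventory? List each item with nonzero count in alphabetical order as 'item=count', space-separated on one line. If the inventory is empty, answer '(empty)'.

After 1 (gather 3 mica): mica=3
After 2 (gather 3 mica): mica=6
After 3 (gather 3 coal): coal=3 mica=6
After 4 (consume 6 mica): coal=3
After 5 (consume 1 coal): coal=2
After 6 (craft torch): coal=1 torch=1
After 7 (craft torch): torch=2
After 8 (consume 1 torch): torch=1
After 9 (gather 4 lead): lead=4 torch=1
After 10 (gather 5 coal): coal=5 lead=4 torch=1
After 11 (craft torch): coal=4 lead=4 torch=2
After 12 (craft torch): coal=3 lead=4 torch=3
After 13 (craft torch): coal=2 lead=4 torch=4
After 14 (craft torch): coal=1 lead=4 torch=5
After 15 (gather 3 mithril): coal=1 lead=4 mithril=3 torch=5
After 16 (craft tile): coal=1 lead=1 mithril=1 tile=2 torch=5
After 17 (craft torch): lead=1 mithril=1 tile=2 torch=6
After 18 (consume 1 mithril): lead=1 tile=2 torch=6
After 19 (gather 1 coal): coal=1 lead=1 tile=2 torch=6
After 20 (craft torch): lead=1 tile=2 torch=7

Answer: lead=1 tile=2 torch=7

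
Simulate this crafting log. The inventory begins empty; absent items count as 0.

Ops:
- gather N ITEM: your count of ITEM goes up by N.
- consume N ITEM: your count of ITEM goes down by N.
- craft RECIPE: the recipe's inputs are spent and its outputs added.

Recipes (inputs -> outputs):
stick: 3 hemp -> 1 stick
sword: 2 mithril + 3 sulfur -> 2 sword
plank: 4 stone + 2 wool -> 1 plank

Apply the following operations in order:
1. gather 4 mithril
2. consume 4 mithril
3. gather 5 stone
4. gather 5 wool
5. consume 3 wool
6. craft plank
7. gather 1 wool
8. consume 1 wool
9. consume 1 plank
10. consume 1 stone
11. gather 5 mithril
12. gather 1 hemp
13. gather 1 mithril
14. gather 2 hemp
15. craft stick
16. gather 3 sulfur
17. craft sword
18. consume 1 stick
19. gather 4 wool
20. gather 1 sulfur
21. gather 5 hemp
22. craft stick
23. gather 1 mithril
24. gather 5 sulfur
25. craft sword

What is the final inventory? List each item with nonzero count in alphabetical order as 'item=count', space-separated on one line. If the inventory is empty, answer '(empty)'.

Answer: hemp=2 mithril=3 stick=1 sulfur=3 sword=4 wool=4

Derivation:
After 1 (gather 4 mithril): mithril=4
After 2 (consume 4 mithril): (empty)
After 3 (gather 5 stone): stone=5
After 4 (gather 5 wool): stone=5 wool=5
After 5 (consume 3 wool): stone=5 wool=2
After 6 (craft plank): plank=1 stone=1
After 7 (gather 1 wool): plank=1 stone=1 wool=1
After 8 (consume 1 wool): plank=1 stone=1
After 9 (consume 1 plank): stone=1
After 10 (consume 1 stone): (empty)
After 11 (gather 5 mithril): mithril=5
After 12 (gather 1 hemp): hemp=1 mithril=5
After 13 (gather 1 mithril): hemp=1 mithril=6
After 14 (gather 2 hemp): hemp=3 mithril=6
After 15 (craft stick): mithril=6 stick=1
After 16 (gather 3 sulfur): mithril=6 stick=1 sulfur=3
After 17 (craft sword): mithril=4 stick=1 sword=2
After 18 (consume 1 stick): mithril=4 sword=2
After 19 (gather 4 wool): mithril=4 sword=2 wool=4
After 20 (gather 1 sulfur): mithril=4 sulfur=1 sword=2 wool=4
After 21 (gather 5 hemp): hemp=5 mithril=4 sulfur=1 sword=2 wool=4
After 22 (craft stick): hemp=2 mithril=4 stick=1 sulfur=1 sword=2 wool=4
After 23 (gather 1 mithril): hemp=2 mithril=5 stick=1 sulfur=1 sword=2 wool=4
After 24 (gather 5 sulfur): hemp=2 mithril=5 stick=1 sulfur=6 sword=2 wool=4
After 25 (craft sword): hemp=2 mithril=3 stick=1 sulfur=3 sword=4 wool=4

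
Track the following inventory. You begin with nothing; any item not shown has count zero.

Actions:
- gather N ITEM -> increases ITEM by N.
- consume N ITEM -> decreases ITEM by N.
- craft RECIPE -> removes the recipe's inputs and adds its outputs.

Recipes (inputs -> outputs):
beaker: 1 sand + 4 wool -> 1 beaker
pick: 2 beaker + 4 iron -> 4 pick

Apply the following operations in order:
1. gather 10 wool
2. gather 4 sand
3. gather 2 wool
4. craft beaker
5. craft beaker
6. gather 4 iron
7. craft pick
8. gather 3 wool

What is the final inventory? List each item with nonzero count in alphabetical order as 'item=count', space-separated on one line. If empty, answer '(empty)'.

Answer: pick=4 sand=2 wool=7

Derivation:
After 1 (gather 10 wool): wool=10
After 2 (gather 4 sand): sand=4 wool=10
After 3 (gather 2 wool): sand=4 wool=12
After 4 (craft beaker): beaker=1 sand=3 wool=8
After 5 (craft beaker): beaker=2 sand=2 wool=4
After 6 (gather 4 iron): beaker=2 iron=4 sand=2 wool=4
After 7 (craft pick): pick=4 sand=2 wool=4
After 8 (gather 3 wool): pick=4 sand=2 wool=7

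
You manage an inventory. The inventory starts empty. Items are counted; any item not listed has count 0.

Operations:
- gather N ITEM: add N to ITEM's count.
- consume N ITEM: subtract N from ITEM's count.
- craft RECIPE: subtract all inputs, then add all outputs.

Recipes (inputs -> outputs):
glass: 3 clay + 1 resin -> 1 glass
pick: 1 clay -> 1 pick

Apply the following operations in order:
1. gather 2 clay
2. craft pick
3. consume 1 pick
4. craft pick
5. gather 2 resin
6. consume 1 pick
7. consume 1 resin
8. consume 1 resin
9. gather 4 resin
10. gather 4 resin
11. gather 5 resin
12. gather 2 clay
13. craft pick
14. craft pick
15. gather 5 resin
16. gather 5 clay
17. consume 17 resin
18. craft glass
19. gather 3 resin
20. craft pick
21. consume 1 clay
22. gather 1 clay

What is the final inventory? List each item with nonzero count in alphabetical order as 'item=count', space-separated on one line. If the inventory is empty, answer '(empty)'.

Answer: clay=1 glass=1 pick=3 resin=3

Derivation:
After 1 (gather 2 clay): clay=2
After 2 (craft pick): clay=1 pick=1
After 3 (consume 1 pick): clay=1
After 4 (craft pick): pick=1
After 5 (gather 2 resin): pick=1 resin=2
After 6 (consume 1 pick): resin=2
After 7 (consume 1 resin): resin=1
After 8 (consume 1 resin): (empty)
After 9 (gather 4 resin): resin=4
After 10 (gather 4 resin): resin=8
After 11 (gather 5 resin): resin=13
After 12 (gather 2 clay): clay=2 resin=13
After 13 (craft pick): clay=1 pick=1 resin=13
After 14 (craft pick): pick=2 resin=13
After 15 (gather 5 resin): pick=2 resin=18
After 16 (gather 5 clay): clay=5 pick=2 resin=18
After 17 (consume 17 resin): clay=5 pick=2 resin=1
After 18 (craft glass): clay=2 glass=1 pick=2
After 19 (gather 3 resin): clay=2 glass=1 pick=2 resin=3
After 20 (craft pick): clay=1 glass=1 pick=3 resin=3
After 21 (consume 1 clay): glass=1 pick=3 resin=3
After 22 (gather 1 clay): clay=1 glass=1 pick=3 resin=3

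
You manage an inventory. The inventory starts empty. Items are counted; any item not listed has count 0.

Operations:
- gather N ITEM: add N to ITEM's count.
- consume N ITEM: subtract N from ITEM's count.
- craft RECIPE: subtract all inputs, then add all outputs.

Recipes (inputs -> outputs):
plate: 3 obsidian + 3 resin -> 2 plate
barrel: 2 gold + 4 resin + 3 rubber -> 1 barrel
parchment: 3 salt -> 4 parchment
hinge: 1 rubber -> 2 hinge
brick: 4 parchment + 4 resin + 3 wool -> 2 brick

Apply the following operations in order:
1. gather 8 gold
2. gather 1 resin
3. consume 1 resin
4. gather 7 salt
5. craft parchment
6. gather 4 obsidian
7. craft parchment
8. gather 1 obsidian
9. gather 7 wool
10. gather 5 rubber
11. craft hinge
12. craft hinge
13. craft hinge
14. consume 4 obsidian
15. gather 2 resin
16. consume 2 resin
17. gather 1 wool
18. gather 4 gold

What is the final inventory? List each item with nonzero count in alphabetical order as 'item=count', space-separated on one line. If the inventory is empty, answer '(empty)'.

Answer: gold=12 hinge=6 obsidian=1 parchment=8 rubber=2 salt=1 wool=8

Derivation:
After 1 (gather 8 gold): gold=8
After 2 (gather 1 resin): gold=8 resin=1
After 3 (consume 1 resin): gold=8
After 4 (gather 7 salt): gold=8 salt=7
After 5 (craft parchment): gold=8 parchment=4 salt=4
After 6 (gather 4 obsidian): gold=8 obsidian=4 parchment=4 salt=4
After 7 (craft parchment): gold=8 obsidian=4 parchment=8 salt=1
After 8 (gather 1 obsidian): gold=8 obsidian=5 parchment=8 salt=1
After 9 (gather 7 wool): gold=8 obsidian=5 parchment=8 salt=1 wool=7
After 10 (gather 5 rubber): gold=8 obsidian=5 parchment=8 rubber=5 salt=1 wool=7
After 11 (craft hinge): gold=8 hinge=2 obsidian=5 parchment=8 rubber=4 salt=1 wool=7
After 12 (craft hinge): gold=8 hinge=4 obsidian=5 parchment=8 rubber=3 salt=1 wool=7
After 13 (craft hinge): gold=8 hinge=6 obsidian=5 parchment=8 rubber=2 salt=1 wool=7
After 14 (consume 4 obsidian): gold=8 hinge=6 obsidian=1 parchment=8 rubber=2 salt=1 wool=7
After 15 (gather 2 resin): gold=8 hinge=6 obsidian=1 parchment=8 resin=2 rubber=2 salt=1 wool=7
After 16 (consume 2 resin): gold=8 hinge=6 obsidian=1 parchment=8 rubber=2 salt=1 wool=7
After 17 (gather 1 wool): gold=8 hinge=6 obsidian=1 parchment=8 rubber=2 salt=1 wool=8
After 18 (gather 4 gold): gold=12 hinge=6 obsidian=1 parchment=8 rubber=2 salt=1 wool=8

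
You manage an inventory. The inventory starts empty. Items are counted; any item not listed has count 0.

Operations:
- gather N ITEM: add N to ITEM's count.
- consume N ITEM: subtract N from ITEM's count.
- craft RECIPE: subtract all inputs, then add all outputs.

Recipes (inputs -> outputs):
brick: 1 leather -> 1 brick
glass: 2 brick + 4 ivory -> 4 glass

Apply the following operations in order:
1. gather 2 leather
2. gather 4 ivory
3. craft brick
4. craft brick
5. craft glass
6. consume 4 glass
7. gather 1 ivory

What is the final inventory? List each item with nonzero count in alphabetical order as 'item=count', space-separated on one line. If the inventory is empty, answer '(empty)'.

Answer: ivory=1

Derivation:
After 1 (gather 2 leather): leather=2
After 2 (gather 4 ivory): ivory=4 leather=2
After 3 (craft brick): brick=1 ivory=4 leather=1
After 4 (craft brick): brick=2 ivory=4
After 5 (craft glass): glass=4
After 6 (consume 4 glass): (empty)
After 7 (gather 1 ivory): ivory=1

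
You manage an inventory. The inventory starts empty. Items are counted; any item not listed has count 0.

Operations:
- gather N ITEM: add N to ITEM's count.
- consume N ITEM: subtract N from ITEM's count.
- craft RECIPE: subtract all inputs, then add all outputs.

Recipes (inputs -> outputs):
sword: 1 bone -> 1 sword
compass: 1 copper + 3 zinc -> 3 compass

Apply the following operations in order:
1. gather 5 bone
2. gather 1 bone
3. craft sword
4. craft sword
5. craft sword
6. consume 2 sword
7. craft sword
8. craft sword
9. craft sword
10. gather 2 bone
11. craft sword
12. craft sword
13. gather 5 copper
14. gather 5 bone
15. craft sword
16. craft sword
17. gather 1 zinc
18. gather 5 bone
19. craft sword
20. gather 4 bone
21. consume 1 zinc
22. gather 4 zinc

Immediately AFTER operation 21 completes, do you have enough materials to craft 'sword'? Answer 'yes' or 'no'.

After 1 (gather 5 bone): bone=5
After 2 (gather 1 bone): bone=6
After 3 (craft sword): bone=5 sword=1
After 4 (craft sword): bone=4 sword=2
After 5 (craft sword): bone=3 sword=3
After 6 (consume 2 sword): bone=3 sword=1
After 7 (craft sword): bone=2 sword=2
After 8 (craft sword): bone=1 sword=3
After 9 (craft sword): sword=4
After 10 (gather 2 bone): bone=2 sword=4
After 11 (craft sword): bone=1 sword=5
After 12 (craft sword): sword=6
After 13 (gather 5 copper): copper=5 sword=6
After 14 (gather 5 bone): bone=5 copper=5 sword=6
After 15 (craft sword): bone=4 copper=5 sword=7
After 16 (craft sword): bone=3 copper=5 sword=8
After 17 (gather 1 zinc): bone=3 copper=5 sword=8 zinc=1
After 18 (gather 5 bone): bone=8 copper=5 sword=8 zinc=1
After 19 (craft sword): bone=7 copper=5 sword=9 zinc=1
After 20 (gather 4 bone): bone=11 copper=5 sword=9 zinc=1
After 21 (consume 1 zinc): bone=11 copper=5 sword=9

Answer: yes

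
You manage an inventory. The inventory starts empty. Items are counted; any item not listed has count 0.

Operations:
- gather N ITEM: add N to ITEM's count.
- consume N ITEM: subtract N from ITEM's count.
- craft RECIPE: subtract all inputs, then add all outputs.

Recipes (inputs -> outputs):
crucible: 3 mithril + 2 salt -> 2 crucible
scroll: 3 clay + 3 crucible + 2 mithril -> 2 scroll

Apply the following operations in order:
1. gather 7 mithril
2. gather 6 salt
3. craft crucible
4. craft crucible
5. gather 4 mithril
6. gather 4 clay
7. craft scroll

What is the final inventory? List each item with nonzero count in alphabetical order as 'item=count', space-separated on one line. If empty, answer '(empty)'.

After 1 (gather 7 mithril): mithril=7
After 2 (gather 6 salt): mithril=7 salt=6
After 3 (craft crucible): crucible=2 mithril=4 salt=4
After 4 (craft crucible): crucible=4 mithril=1 salt=2
After 5 (gather 4 mithril): crucible=4 mithril=5 salt=2
After 6 (gather 4 clay): clay=4 crucible=4 mithril=5 salt=2
After 7 (craft scroll): clay=1 crucible=1 mithril=3 salt=2 scroll=2

Answer: clay=1 crucible=1 mithril=3 salt=2 scroll=2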